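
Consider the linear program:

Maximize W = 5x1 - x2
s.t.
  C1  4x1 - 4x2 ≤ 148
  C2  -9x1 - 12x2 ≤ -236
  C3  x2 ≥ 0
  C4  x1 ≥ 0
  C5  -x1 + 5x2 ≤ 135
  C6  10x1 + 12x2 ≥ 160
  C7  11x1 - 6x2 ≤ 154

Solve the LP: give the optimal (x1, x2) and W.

Corner points and W = 5x1 - x2:
  (0, 59/3) → W = -59/3
  (544/31, 605/93) → W = 7555/93
  (0, 27) → W = -27
  (1580/49, 1639/49) → W = 6261/49

The binding constraints are -x1 + 5x2 = 135 and 11x1 - 6x2 = 154.
Solving simultaneously gives x1 = 1580/49, x2 = 1639/49.

x1 = 1580/49, x2 = 1639/49, maximum W = 6261/49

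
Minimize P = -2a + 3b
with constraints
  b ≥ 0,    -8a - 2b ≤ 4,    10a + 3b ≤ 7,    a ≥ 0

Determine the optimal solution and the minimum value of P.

Feasible corners and P = -2a + 3b:
  (7/10, 0) → P = -7/5
  (0, 0) → P = 0
  (0, 7/3) → P = 7

At the optimal vertex, b = 0 and 10a + 3b = 7.
Solving simultaneously gives a = 7/10, b = 0.

a = 7/10, b = 0, minimum P = -7/5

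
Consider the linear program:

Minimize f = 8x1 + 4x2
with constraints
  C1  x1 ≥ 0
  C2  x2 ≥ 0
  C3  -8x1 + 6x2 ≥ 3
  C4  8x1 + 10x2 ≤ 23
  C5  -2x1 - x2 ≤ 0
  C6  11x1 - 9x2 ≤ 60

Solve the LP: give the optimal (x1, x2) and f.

x1 = 0, x2 = 1/2, minimum f = 2

Corner points and f = 8x1 + 4x2:
  (0, 1/2) → f = 2
  (0, 23/10) → f = 46/5
  (27/32, 13/8) → f = 53/4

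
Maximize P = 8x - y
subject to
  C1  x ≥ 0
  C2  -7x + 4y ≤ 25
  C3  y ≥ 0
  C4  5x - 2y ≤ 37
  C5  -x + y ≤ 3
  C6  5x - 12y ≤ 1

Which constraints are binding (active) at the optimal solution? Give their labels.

Feasible corners and P = 8x - y:
  (0, 0) → P = 0
  (0, 3) → P = -3
  (1/5, 0) → P = 8/5
  (43/3, 52/3) → P = 292/3
  (221/25, 18/5) → P = 1678/25

The maximum is at (43/3, 52/3). Substituting into each constraint, equality holds for C4 and C5; the remaining constraints have slack.

C4 and C5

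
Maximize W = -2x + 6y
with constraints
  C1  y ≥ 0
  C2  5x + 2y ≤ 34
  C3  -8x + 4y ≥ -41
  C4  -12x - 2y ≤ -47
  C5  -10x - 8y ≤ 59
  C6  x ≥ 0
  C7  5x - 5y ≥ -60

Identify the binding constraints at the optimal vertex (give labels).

C2 and C4

Feasible corners and W = -2x + 6y:
  (41/8, 0) → W = -41/4
  (47/12, 0) → W = -47/6
  (109/18, 67/36) → W = -17/18
  (13/7, 173/14) → W = 493/7

The maximum is at (13/7, 173/14). Substituting into each constraint, equality holds for C2 and C4; the remaining constraints have slack.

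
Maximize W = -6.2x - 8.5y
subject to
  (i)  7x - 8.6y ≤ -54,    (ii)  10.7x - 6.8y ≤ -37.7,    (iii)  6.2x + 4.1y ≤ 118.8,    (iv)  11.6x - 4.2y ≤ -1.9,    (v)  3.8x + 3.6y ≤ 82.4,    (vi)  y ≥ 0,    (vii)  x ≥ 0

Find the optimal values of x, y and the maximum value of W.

Feasible corners and W = -6.2x - 8.5y:
  (2149/2221, 15695/2221) → W = -1467313/22210
  (0, 270/43) → W = -2295/43
  (7271/1697, 41699/3394) → W = -4446019/33940
  (2827/481, 16051/962) → W = -1714883/9620
  (0, 206/9) → W = -1751/9

x = 0, y = 270/43, maximum W = -2295/43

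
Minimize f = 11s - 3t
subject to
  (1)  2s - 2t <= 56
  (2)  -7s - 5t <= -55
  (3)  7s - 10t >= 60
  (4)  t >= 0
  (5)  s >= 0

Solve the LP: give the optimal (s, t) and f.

s = 60/7, t = 0, minimum f = 660/7

At the optimal vertex, 7s - 10t = 60 and t = 0.
Solving simultaneously gives s = 60/7, t = 0.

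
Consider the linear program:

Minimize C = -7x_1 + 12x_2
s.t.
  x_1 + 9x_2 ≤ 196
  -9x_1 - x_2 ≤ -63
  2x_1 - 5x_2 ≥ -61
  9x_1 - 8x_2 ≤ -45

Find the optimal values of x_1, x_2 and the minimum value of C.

x_1 = 17/3, x_2 = 12, minimum C = 313/3

Extreme points and C = -7x_1 + 12x_2:
  (254/47, 675/47) → C = 6322/47
  (17/3, 12) → C = 313/3
  (263/29, 459/29) → C = 3667/29

The binding constraints are -9x_1 - x_2 = -63 and 9x_1 - 8x_2 = -45.
Solving simultaneously gives x_1 = 17/3, x_2 = 12.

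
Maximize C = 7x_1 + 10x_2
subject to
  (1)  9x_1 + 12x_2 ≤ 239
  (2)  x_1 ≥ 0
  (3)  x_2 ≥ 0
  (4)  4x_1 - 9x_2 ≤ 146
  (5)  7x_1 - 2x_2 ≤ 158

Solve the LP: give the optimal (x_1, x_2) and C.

x_1 = 0, x_2 = 239/12, maximum C = 1195/6

Vertices and C = 7x_1 + 10x_2:
  (0, 239/12) → C = 1195/6
  (1187/51, 251/102) → C = 3188/17
  (0, 0) → C = 0
  (158/7, 0) → C = 158

The binding constraints are 9x_1 + 12x_2 = 239 and x_1 = 0.
Solving simultaneously gives x_1 = 0, x_2 = 239/12.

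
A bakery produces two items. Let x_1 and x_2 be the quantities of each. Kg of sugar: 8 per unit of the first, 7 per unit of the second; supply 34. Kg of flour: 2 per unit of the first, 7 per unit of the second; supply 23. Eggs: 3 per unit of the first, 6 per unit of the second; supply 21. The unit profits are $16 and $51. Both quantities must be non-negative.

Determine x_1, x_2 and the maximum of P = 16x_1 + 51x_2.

x_1 = 1, x_2 = 3, maximum P = 169

Feasible corners and P = 16x_1 + 51x_2:
  (0, 0) → P = 0
  (0, 23/7) → P = 1173/7
  (17/4, 0) → P = 68
  (19/9, 22/9) → P = 1426/9
  (1, 3) → P = 169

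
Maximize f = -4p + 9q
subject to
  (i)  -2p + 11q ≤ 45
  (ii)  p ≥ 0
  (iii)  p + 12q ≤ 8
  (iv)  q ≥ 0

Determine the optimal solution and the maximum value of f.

Extreme points and f = -4p + 9q:
  (0, 2/3) → f = 6
  (0, 0) → f = 0
  (8, 0) → f = -32

The optimum lies where p = 0 and p + 12q = 8.
Solving simultaneously gives p = 0, q = 2/3.

p = 0, q = 2/3, maximum f = 6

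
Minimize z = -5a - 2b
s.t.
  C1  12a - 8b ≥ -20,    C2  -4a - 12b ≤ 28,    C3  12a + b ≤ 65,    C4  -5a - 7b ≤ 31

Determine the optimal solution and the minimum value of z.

a = 125/27, b = 85/9, minimum z = -1135/27

Corner points and z = -5a - 2b:
  (-29/11, -16/11) → z = 177/11
  (125/27, 85/9) → z = -1135/27
  (202/35, -149/35) → z = -712/35

The binding constraints are 12a - 8b = -20 and 12a + b = 65.
Solving simultaneously gives a = 125/27, b = 85/9.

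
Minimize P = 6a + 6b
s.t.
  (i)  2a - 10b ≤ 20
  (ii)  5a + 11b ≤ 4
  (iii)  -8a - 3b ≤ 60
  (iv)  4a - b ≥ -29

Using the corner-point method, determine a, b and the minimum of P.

a = -270/43, b = -140/43, minimum P = -2460/43

Vertices and P = 6a + 6b:
  (65/18, -23/18) → P = 14
  (-270/43, -140/43) → P = -2460/43
  (-45/7, 23/7) → P = -132/7
  (-147/20, -2/5) → P = -93/2

The binding constraints are 2a - 10b = 20 and -8a - 3b = 60.
Solving simultaneously gives a = -270/43, b = -140/43.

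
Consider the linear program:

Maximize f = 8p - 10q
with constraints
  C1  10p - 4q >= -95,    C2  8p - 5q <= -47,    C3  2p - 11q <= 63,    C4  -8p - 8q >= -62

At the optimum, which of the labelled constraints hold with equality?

C2 and C3

Extreme points and f = 8p - 10q:
  (-1297/102, -410/51) → f = -64/3
  (-32/7, 345/28) → f = -2237/14
  (-32/3, -23/3) → f = -26/3
  (-33/52, 109/13) → f = -1156/13

The maximum is at (-32/3, -23/3). Substituting into each constraint, equality holds for C2 and C3; the remaining constraints have slack.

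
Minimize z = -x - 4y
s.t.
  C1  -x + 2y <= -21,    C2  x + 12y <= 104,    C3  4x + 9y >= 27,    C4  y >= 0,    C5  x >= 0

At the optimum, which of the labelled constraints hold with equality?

Feasible corners and z = -x - 4y:
  (230/7, 83/14) → z = -396/7
  (21, 0) → z = -21
  (104, 0) → z = -104

The minimum is at (104, 0). Substituting into each constraint, equality holds for C2 and C4; the remaining constraints have slack.

C2 and C4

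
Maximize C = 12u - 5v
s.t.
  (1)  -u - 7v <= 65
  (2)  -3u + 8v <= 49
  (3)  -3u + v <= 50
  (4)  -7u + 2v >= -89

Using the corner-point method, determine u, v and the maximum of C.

The optimum lies where -u - 7v = 65 and -7u + 2v = -89.
Solving simultaneously gives u = 29/3, v = -32/3.

u = 29/3, v = -32/3, maximum C = 508/3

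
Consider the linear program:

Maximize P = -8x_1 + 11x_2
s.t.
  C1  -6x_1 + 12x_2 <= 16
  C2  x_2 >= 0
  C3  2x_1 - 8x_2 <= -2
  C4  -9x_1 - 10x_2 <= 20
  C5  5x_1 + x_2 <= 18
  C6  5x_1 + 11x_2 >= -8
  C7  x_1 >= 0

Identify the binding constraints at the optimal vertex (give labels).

C1 and C7

Feasible corners and P = -8x_1 + 11x_2:
  (100/33, 94/33) → P = 78/11
  (0, 4/3) → P = 44/3
  (71/21, 23/21) → P = -15
  (0, 1/4) → P = 11/4

The maximum is at (0, 4/3). Substituting into each constraint, equality holds for C1 and C7; the remaining constraints have slack.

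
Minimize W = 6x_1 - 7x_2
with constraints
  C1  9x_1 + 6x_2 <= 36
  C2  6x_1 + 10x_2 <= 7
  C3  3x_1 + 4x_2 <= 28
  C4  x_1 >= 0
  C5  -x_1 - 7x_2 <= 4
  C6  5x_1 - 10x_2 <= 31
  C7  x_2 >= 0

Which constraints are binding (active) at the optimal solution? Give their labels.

C2 and C4

Extreme points and W = 6x_1 - 7x_2:
  (0, 7/10) → W = -49/10
  (7/6, 0) → W = 7
  (0, 0) → W = 0

The minimum is at (0, 7/10). Substituting into each constraint, equality holds for C2 and C4; the remaining constraints have slack.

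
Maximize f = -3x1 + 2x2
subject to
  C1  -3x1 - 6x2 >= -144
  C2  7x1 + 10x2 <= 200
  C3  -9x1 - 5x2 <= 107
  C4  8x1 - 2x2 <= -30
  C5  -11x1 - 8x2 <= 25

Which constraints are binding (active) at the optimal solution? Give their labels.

Extreme points and f = -3x1 + 2x2:
  (-20, 34) → f = 128
  (-31, 79/2) → f = 172
  (50/47, 905/47) → f = 1660/47
  (-145/43, 65/43) → f = 565/43

The maximum is at (-31, 79/2). Substituting into each constraint, equality holds for C1 and C5; the remaining constraints have slack.

C1 and C5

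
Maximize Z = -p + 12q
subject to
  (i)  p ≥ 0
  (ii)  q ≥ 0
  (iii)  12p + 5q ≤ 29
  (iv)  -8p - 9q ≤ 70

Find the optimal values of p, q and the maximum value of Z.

Feasible corners and Z = -p + 12q:
  (0, 0) → Z = 0
  (0, 29/5) → Z = 348/5
  (29/12, 0) → Z = -29/12

The optimum lies where p = 0 and 12p + 5q = 29.
Solving simultaneously gives p = 0, q = 29/5.

p = 0, q = 29/5, maximum Z = 348/5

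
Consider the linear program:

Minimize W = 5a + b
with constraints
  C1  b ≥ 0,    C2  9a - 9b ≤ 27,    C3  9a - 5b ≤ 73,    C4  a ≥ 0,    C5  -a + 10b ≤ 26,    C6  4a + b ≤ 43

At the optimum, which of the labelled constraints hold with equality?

C1 and C4

Extreme points and W = 5a + b:
  (3, 0) → W = 15
  (0, 0) → W = 0
  (56/9, 29/9) → W = 103/3
  (0, 13/5) → W = 13/5

The minimum is at (0, 0). Substituting into each constraint, equality holds for C1 and C4; the remaining constraints have slack.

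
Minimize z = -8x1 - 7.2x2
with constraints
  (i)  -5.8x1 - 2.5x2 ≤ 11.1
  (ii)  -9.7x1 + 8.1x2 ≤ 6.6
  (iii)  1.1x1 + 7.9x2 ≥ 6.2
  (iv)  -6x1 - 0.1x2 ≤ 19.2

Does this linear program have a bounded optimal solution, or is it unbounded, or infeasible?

unbounded

From the feasible point (-96/4277, 3370/4277), moving in the direction (7.9, -1.1) keeps every constraint satisfied while z decreases without bound.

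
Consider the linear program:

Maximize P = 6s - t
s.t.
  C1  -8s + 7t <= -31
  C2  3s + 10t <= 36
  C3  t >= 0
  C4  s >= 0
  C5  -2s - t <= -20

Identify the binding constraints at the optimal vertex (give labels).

Extreme points and P = 6s - t:
  (12, 0) → P = 72
  (164/17, 12/17) → P = 972/17
  (10, 0) → P = 60

The maximum is at (12, 0). Substituting into each constraint, equality holds for C2 and C3; the remaining constraints have slack.

C2 and C3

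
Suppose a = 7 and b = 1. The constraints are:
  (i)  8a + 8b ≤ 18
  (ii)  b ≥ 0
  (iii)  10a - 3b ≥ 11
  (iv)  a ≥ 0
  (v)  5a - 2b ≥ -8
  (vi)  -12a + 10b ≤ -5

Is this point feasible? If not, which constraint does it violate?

Constraint (i): 8a + 8b = 64, which is not ≤ 18. All other constraints are satisfied.

not feasible — violates (i)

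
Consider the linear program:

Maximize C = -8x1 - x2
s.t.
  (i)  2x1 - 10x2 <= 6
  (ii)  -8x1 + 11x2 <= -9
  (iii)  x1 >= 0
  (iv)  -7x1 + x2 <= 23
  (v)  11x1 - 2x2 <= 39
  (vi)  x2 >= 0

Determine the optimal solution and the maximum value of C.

Extreme points and C = -8x1 - x2:
  (189/53, 6/53) → C = -1518/53
  (3, 0) → C = -24
  (137/35, 71/35) → C = -1167/35
  (9/8, 0) → C = -9

The binding constraints are -8x1 + 11x2 = -9 and x2 = 0.
Solving simultaneously gives x1 = 9/8, x2 = 0.

x1 = 9/8, x2 = 0, maximum C = -9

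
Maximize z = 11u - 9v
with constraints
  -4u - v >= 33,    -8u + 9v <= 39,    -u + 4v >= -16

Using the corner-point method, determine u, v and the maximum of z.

Corner points and z = 11u - 9v:
  (-84/11, -27/11) → z = -681/11
  (-116/17, -97/17) → z = -403/17
  (-300/23, -167/23) → z = -1797/23

u = -116/17, v = -97/17, maximum z = -403/17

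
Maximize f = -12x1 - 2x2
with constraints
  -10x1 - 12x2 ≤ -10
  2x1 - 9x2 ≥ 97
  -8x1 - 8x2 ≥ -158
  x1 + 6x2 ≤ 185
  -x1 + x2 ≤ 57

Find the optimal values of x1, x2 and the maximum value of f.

x1 = 11, x2 = -25/3, maximum f = -346/3

The binding constraints are -10x1 - 12x2 = -10 and 2x1 - 9x2 = 97.
Solving simultaneously gives x1 = 11, x2 = -25/3.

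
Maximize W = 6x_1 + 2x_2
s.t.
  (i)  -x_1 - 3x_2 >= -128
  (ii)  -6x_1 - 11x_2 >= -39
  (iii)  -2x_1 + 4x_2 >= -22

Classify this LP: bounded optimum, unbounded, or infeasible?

bounded optimum

Vertices and W = 6x_1 + 2x_2:
  (-1291/7, 729/7) → W = -6288/7
  (199/23, -27/23) → W = 1140/23
The feasible region has finitely many vertices and no improving ray; the maximum is 1140/23 at (199/23, -27/23).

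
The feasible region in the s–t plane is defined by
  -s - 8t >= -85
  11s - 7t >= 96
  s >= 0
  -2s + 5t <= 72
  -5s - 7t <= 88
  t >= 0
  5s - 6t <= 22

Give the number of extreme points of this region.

3

Intersecting each pair of boundary lines and keeping only the points that satisfy every inequality leaves:
  (1363/95, 839/95)
  (343/23, 403/46)
  (422/31, 238/31)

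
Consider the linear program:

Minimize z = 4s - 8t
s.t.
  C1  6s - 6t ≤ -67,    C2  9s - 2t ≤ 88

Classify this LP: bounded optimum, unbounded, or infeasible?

unbounded

From the feasible point (331/21, 377/14), moving in the direction (2, 9) keeps every constraint satisfied while z decreases without bound.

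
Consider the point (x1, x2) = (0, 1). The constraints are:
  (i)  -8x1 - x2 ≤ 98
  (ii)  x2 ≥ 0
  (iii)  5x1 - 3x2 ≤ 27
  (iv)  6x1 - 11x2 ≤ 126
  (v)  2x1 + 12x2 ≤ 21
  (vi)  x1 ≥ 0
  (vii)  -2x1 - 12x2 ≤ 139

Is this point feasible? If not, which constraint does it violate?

(i): -1 ≤ 98 ✓
(ii): 1 ≥ 0 ✓
(iii): -3 ≤ 27 ✓
(iv): -11 ≤ 126 ✓
(v): 12 ≤ 21 ✓
(vi): 0 ≥ 0 ✓
(vii): -12 ≤ 139 ✓

feasible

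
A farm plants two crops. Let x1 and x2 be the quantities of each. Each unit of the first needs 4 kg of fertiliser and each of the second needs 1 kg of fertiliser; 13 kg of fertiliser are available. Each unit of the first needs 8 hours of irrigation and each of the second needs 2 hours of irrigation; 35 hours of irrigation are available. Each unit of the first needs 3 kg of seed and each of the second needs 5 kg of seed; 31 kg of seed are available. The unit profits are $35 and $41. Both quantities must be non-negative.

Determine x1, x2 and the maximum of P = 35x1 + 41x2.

x1 = 2, x2 = 5, maximum P = 275

Vertices and P = 35x1 + 41x2:
  (0, 0) → P = 0
  (0, 31/5) → P = 1271/5
  (13/4, 0) → P = 455/4
  (2, 5) → P = 275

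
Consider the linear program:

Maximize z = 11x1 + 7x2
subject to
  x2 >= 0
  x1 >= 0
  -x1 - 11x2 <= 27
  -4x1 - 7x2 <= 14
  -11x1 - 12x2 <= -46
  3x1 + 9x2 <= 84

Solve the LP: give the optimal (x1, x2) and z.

x1 = 28, x2 = 0, maximum z = 308

Feasible corners and z = 11x1 + 7x2:
  (46/11, 0) → z = 46
  (28, 0) → z = 308
  (0, 23/6) → z = 161/6
  (0, 28/3) → z = 196/3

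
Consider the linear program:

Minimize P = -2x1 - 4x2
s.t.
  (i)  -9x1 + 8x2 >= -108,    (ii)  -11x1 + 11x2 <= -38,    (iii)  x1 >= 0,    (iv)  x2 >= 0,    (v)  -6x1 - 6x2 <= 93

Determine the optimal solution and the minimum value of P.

Extreme points and P = -2x1 - 4x2:
  (884/11, 846/11) → P = -5152/11
  (12, 0) → P = -24
  (38/11, 0) → P = -76/11

x1 = 884/11, x2 = 846/11, minimum P = -5152/11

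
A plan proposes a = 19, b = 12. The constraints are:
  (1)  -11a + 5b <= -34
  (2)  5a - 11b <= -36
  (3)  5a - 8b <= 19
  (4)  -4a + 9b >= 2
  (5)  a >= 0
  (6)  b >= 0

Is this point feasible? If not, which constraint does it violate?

feasible

(1): -149 ≤ -34 ✓
(2): -37 ≤ -36 ✓
(3): -1 ≤ 19 ✓
(4): 32 ≥ 2 ✓
(5): 19 ≥ 0 ✓
(6): 12 ≥ 0 ✓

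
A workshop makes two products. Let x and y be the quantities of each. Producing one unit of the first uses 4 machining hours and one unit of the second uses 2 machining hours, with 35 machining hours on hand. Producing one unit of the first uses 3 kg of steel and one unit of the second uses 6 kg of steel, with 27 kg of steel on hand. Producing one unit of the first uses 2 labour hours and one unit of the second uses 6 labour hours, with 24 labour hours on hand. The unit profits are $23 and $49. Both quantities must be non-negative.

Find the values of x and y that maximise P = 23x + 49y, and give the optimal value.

x = 3, y = 3, maximum P = 216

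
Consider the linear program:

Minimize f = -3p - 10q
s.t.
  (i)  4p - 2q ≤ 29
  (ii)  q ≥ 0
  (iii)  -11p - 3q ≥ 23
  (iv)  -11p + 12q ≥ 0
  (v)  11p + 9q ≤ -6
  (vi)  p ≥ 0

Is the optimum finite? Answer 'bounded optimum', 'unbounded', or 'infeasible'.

infeasible

The boundaries q = 0 and -11p - 3q = 23 meet at (-23/11, 0), but that point violates p ≥ 0. Every candidate vertex is excluded by some other constraint, so the feasible region is empty.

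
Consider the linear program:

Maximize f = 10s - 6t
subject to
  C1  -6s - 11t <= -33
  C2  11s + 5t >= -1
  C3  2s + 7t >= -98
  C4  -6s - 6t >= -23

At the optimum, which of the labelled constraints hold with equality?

Corner points and f = 10s - 6t:
  (-176/91, 369/91) → f = -3974/91
  (11/6, 2) → f = 19/3
  (-121/36, 259/36) → f = -691/9

The maximum is at (11/6, 2). Substituting into each constraint, equality holds for C1 and C4; the remaining constraints have slack.

C1 and C4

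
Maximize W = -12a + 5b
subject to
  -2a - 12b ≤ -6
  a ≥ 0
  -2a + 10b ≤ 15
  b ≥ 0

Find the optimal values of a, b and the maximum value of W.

a = 0, b = 3/2, maximum W = 15/2

Corner points and W = -12a + 5b:
  (0, 1/2) → W = 5/2
  (3, 0) → W = -36
  (0, 3/2) → W = 15/2
The feasible region is unbounded (it extends along (1, 0), (5, 1)), but W strictly decreases along every unbounded feasible direction, so there is no improving ray and the maximum is attained at a vertex.

At the optimal vertex, a = 0 and -2a + 10b = 15.
Solving simultaneously gives a = 0, b = 3/2.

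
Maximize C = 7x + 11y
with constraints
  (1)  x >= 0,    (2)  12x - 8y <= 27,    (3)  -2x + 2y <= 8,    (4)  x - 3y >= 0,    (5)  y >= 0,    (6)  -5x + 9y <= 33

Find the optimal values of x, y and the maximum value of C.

x = 81/28, y = 27/28, maximum C = 216/7

Feasible corners and C = 7x + 11y:
  (0, 0) → C = 0
  (81/28, 27/28) → C = 216/7
  (9/4, 0) → C = 63/4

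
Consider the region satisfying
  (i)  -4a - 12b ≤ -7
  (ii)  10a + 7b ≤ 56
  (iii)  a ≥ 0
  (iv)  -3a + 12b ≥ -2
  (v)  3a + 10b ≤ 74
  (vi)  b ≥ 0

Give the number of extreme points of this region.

5

Of the 15 pairwise boundary intersections, those satisfying every inequality are:
  (0, 7/12)
  (9/7, 13/84)
  (686/141, 148/141)
  (42/79, 572/79)
  (0, 37/5)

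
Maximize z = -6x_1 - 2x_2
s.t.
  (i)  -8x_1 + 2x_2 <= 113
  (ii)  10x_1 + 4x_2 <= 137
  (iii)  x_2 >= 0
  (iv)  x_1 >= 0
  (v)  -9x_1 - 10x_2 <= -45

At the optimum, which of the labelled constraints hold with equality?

Corner points and z = -6x_1 - 2x_2:
  (137/10, 0) → z = -411/5
  (0, 137/4) → z = -137/2
  (5, 0) → z = -30
  (0, 9/2) → z = -9

The maximum is at (0, 9/2). Substituting into each constraint, equality holds for (iv) and (v); the remaining constraints have slack.

(iv) and (v)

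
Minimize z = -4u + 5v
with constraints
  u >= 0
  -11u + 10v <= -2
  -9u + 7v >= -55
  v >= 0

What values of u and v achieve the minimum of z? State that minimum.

Corner points and z = -4u + 5v:
  (536/13, 587/13) → z = 791/13
  (2/11, 0) → z = -8/11
  (55/9, 0) → z = -220/9

At the optimal vertex, -9u + 7v = -55 and v = 0.
Solving simultaneously gives u = 55/9, v = 0.

u = 55/9, v = 0, minimum z = -220/9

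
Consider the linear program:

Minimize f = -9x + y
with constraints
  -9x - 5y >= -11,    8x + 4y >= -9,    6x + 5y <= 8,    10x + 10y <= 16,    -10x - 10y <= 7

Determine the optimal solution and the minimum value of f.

Vertices and f = -9x + y:
  (1, 2/5) → f = -43/5
  (29/8, -173/40) → f = -739/20
  (-77/20, 109/20) → f = 401/10
  (-31/20, 17/20) → f = 74/5
  (0, 8/5) → f = 8/5

x = 29/8, y = -173/40, minimum f = -739/20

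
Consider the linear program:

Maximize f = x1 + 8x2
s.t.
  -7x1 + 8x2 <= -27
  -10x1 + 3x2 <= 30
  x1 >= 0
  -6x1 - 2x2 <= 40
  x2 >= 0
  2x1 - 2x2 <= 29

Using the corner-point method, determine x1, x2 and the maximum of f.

Extreme points and f = x1 + 8x2:
  (27/7, 0) → f = 27/7
  (89, 149/2) → f = 685
  (29/2, 0) → f = 29/2

x1 = 89, x2 = 149/2, maximum f = 685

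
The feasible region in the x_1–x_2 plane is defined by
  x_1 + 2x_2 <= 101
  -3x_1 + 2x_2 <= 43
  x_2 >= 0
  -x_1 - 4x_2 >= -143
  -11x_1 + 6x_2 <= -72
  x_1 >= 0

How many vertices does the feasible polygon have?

4

Of the 15 pairwise boundary intersections, those satisfying every inequality are:
  (101, 0)
  (59, 21)
  (72/11, 0)
  (573/25, 1501/50)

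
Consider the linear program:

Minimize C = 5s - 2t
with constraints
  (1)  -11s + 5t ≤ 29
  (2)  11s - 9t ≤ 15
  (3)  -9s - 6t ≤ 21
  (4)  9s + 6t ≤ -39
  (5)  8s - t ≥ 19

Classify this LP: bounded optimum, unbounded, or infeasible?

Constraints -9s - 6t ≤ 21 and 9s + 6t ≤ -39 have parallel boundaries but demand opposite sides — no point can satisfy both, so the region is empty.

infeasible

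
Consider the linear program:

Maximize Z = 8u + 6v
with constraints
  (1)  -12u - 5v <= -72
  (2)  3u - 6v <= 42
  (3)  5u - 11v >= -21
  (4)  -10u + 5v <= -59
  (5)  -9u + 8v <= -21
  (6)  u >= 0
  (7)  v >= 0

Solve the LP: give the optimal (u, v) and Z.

u = 196, v = 91, maximum Z = 2114

Corner points and Z = 8u + 6v:
  (131/22, 6/55) → Z = 2656/55
  (6, 0) → Z = 48
  (196, 91) → Z = 2114
  (14, 0) → Z = 112
  (754/85, 101/17) → Z = 9062/85

At the optimal vertex, 3u - 6v = 42 and 5u - 11v = -21.
Solving simultaneously gives u = 196, v = 91.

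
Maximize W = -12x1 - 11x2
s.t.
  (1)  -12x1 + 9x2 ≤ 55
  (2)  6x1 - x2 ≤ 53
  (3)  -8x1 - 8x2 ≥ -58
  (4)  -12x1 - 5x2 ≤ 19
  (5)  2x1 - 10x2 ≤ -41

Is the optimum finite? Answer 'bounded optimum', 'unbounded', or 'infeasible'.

Corner points and W = -12x1 - 11x2:
  (41/84, 142/21) → W = -1685/21
  (-181/102, 191/51) → W = -1015/51
  (21/8, 37/8) → W = -659/8
The feasible region has finitely many vertices and no improving ray; the maximum is -1015/51 at (-181/102, 191/51).

bounded optimum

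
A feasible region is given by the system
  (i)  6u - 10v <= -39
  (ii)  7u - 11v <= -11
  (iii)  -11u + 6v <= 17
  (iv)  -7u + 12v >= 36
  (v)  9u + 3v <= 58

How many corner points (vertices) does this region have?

3

Pairwise boundary intersections that survive every other constraint:
  (32/37, 327/74)
  (463/108, 233/36)
  (99/29, 791/87)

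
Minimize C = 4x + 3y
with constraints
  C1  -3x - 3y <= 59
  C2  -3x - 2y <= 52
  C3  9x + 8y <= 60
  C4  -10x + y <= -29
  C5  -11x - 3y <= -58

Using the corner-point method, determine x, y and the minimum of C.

x = 117/8, y = -823/24, minimum C = -355/8

Feasible corners and C = 4x + 3y:
  (652/3, -237) → C = 475/3
  (117/8, -823/24) → C = -355/8
  (284/61, 138/61) → C = 1550/61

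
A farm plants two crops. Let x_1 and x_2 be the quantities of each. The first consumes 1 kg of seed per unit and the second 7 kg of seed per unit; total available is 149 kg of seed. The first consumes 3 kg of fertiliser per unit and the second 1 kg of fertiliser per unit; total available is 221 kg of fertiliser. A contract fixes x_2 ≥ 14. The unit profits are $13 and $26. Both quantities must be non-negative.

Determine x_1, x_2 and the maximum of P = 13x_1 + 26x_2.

Vertices and P = 13x_1 + 26x_2:
  (0, 149/7) → P = 3874/7
  (0, 14) → P = 364
  (51, 14) → P = 1027

At the optimal vertex, x_1 + 7x_2 = 149 and x_2 = 14.
Solving simultaneously gives x_1 = 51, x_2 = 14.

x_1 = 51, x_2 = 14, maximum P = 1027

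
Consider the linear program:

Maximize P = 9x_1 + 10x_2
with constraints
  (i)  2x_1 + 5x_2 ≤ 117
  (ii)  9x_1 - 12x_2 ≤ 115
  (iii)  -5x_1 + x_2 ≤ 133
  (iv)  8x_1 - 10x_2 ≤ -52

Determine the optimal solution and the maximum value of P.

Extreme points and P = 9x_1 + 10x_2:
  (-548/27, 851/27) → P = 3578/27
  (91/6, 52/3) → P = 1859/6
  (-213/7, -134/7) → P = -3257/7

The optimum lies where 2x_1 + 5x_2 = 117 and 8x_1 - 10x_2 = -52.
Solving simultaneously gives x_1 = 91/6, x_2 = 52/3.

x_1 = 91/6, x_2 = 52/3, maximum P = 1859/6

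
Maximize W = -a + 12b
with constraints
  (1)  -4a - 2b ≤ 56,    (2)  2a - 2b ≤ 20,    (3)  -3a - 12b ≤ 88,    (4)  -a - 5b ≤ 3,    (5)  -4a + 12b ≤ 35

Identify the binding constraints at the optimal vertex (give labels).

(2) and (5)

Feasible corners and W = -a + 12b:
  (47/6, -13/6) → W = -203/6
  (155/8, 75/8) → W = 745/8
  (-211/32, 23/32) → W = 487/32

The maximum is at (155/8, 75/8). Substituting into each constraint, equality holds for (2) and (5); the remaining constraints have slack.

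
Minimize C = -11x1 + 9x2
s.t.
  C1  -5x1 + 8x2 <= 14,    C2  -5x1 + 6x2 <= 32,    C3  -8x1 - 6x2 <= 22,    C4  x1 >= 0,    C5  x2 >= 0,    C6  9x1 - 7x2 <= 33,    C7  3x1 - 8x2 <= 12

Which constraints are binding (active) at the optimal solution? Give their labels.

Feasible corners and C = -11x1 + 9x2:
  (0, 7/4) → C = 63/4
  (362/37, 291/37) → C = -1363/37
  (0, 0) → C = 0
  (11/3, 0) → C = -121/3

The minimum is at (11/3, 0). Substituting into each constraint, equality holds for C5 and C6; the remaining constraints have slack.

C5 and C6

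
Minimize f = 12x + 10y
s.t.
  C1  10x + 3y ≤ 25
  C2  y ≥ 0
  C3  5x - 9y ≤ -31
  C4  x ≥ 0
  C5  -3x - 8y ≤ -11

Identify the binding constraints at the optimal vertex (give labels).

C3 and C4

Vertices and f = 12x + 10y:
  (44/35, 29/7) → f = 1978/35
  (0, 25/3) → f = 250/3
  (0, 31/9) → f = 310/9

The minimum is at (0, 31/9). Substituting into each constraint, equality holds for C3 and C4; the remaining constraints have slack.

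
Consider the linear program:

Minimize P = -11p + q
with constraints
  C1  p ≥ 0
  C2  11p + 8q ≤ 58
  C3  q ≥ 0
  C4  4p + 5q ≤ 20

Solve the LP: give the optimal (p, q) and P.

p = 5, q = 0, minimum P = -55

Vertices and P = -11p + q:
  (0, 0) → P = 0
  (0, 4) → P = 4
  (5, 0) → P = -55

The binding constraints are q = 0 and 4p + 5q = 20.
Solving simultaneously gives p = 5, q = 0.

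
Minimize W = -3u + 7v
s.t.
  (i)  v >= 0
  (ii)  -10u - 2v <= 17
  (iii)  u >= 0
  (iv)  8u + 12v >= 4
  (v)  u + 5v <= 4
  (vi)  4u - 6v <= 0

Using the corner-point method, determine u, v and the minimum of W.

u = 1/4, v = 1/6, minimum W = 5/12

At the optimal vertex, 8u + 12v = 4 and 4u - 6v = 0.
Solving simultaneously gives u = 1/4, v = 1/6.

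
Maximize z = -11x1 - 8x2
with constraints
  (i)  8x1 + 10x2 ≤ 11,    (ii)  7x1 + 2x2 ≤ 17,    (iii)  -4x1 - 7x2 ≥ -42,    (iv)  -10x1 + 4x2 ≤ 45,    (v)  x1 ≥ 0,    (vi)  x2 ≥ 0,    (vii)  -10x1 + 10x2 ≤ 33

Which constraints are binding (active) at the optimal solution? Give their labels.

(v) and (vi)

Vertices and z = -11x1 - 8x2:
  (0, 11/10) → z = -44/5
  (11/8, 0) → z = -121/8
  (0, 0) → z = 0

The maximum is at (0, 0). Substituting into each constraint, equality holds for (v) and (vi); the remaining constraints have slack.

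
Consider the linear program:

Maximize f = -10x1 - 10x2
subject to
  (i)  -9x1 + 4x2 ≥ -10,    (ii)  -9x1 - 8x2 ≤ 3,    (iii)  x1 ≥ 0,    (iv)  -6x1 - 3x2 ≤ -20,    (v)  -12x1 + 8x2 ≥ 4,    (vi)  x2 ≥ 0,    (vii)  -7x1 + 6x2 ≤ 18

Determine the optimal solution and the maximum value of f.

x1 = 37/21, x2 = 22/7, maximum f = -1030/21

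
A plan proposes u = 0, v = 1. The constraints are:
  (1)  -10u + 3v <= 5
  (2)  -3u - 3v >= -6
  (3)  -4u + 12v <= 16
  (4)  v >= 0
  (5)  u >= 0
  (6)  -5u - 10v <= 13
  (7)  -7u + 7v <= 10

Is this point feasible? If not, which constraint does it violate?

feasible

(1): 3 ≤ 5 ✓
(2): -3 ≥ -6 ✓
(3): 12 ≤ 16 ✓
(4): 1 ≥ 0 ✓
(5): 0 ≥ 0 ✓
(6): -10 ≤ 13 ✓
(7): 7 ≤ 10 ✓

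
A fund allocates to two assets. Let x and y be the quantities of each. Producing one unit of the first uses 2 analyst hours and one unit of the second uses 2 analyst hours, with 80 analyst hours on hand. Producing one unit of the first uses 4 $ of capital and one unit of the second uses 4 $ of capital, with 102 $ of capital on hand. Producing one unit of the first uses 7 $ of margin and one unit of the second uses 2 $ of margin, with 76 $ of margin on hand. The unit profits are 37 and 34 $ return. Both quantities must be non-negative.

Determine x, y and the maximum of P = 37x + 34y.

x = 5, y = 41/2, maximum P = 882

Extreme points and P = 37x + 34y:
  (0, 0) → P = 0
  (0, 51/2) → P = 867
  (76/7, 0) → P = 2812/7
  (5, 41/2) → P = 882

The optimum lies where 4x + 4y = 102 and 7x + 2y = 76.
Solving simultaneously gives x = 5, y = 41/2.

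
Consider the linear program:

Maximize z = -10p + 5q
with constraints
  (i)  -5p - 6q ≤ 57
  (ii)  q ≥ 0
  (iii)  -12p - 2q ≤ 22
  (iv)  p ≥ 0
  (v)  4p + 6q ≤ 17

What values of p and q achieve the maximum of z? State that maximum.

p = 0, q = 17/6, maximum z = 85/6

Feasible corners and z = -10p + 5q:
  (0, 0) → z = 0
  (17/4, 0) → z = -85/2
  (0, 17/6) → z = 85/6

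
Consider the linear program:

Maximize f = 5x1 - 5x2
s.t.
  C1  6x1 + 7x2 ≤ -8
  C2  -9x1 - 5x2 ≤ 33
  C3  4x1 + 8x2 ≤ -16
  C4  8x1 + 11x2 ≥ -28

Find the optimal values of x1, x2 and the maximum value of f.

Feasible corners and f = 5x1 - 5x2:
  (12/5, -16/5) → f = 28
  (54/5, -52/5) → f = 106
  (-12/5, -4/5) → f = -8

At the optimal vertex, 6x1 + 7x2 = -8 and 8x1 + 11x2 = -28.
Solving simultaneously gives x1 = 54/5, x2 = -52/5.

x1 = 54/5, x2 = -52/5, maximum f = 106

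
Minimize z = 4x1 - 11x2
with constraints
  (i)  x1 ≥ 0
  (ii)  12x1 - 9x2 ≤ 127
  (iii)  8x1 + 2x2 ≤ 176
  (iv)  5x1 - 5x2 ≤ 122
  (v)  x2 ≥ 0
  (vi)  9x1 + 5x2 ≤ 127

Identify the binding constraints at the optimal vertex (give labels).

(i) and (vi)

Extreme points and z = 4x1 - 11x2:
  (0, 0) → z = 0
  (0, 127/5) → z = -1397/5
  (127/12, 0) → z = 127/3
  (1778/141, 127/47) → z = 2921/141

The minimum is at (0, 127/5). Substituting into each constraint, equality holds for (i) and (vi); the remaining constraints have slack.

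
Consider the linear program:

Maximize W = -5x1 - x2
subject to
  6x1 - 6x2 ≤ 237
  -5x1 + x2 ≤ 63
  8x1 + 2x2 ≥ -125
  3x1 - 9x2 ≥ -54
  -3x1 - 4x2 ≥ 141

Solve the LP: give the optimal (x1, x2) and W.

Extreme points and W = -5x1 - x2:
  (-23/5, -441/10) → W = 671/10
  (17/7, -519/14) → W = 349/14
  (-109/13, -753/26) → W = 1843/26

The optimum lies where 8x1 + 2x2 = -125 and -3x1 - 4x2 = 141.
Solving simultaneously gives x1 = -109/13, x2 = -753/26.

x1 = -109/13, x2 = -753/26, maximum W = 1843/26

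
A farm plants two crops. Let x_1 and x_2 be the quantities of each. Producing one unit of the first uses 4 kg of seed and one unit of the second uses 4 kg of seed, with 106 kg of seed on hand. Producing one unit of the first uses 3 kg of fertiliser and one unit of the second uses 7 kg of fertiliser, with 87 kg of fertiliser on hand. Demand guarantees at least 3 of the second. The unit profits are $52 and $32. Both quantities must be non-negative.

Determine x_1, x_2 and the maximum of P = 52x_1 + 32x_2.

x_1 = 22, x_2 = 3, maximum P = 1240

Vertices and P = 52x_1 + 32x_2:
  (0, 87/7) → P = 2784/7
  (0, 3) → P = 96
  (22, 3) → P = 1240

At the optimal vertex, 3x_1 + 7x_2 = 87 and x_2 = 3.
Solving simultaneously gives x_1 = 22, x_2 = 3.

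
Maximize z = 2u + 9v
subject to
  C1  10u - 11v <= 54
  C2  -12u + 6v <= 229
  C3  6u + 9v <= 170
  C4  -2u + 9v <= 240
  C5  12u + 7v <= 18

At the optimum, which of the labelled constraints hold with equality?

Extreme points and z = 2u + 9v:
  (-2843/72, -1469/36) → z = -4016/9
  (288/101, -234/101) → z = -1530/101
  (-115/12, 19) → z = 911/6

The maximum is at (-115/12, 19). Substituting into each constraint, equality holds for C2 and C5; the remaining constraints have slack.

C2 and C5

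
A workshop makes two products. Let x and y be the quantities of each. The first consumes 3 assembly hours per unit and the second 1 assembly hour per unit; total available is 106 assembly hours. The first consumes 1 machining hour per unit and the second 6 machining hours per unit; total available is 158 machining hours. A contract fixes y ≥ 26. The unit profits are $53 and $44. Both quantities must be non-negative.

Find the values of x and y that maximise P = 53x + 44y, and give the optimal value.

x = 2, y = 26, maximum P = 1250

Extreme points and P = 53x + 44y:
  (0, 79/3) → P = 3476/3
  (0, 26) → P = 1144
  (2, 26) → P = 1250

The binding constraints are x + 6y = 158 and y = 26.
Solving simultaneously gives x = 2, y = 26.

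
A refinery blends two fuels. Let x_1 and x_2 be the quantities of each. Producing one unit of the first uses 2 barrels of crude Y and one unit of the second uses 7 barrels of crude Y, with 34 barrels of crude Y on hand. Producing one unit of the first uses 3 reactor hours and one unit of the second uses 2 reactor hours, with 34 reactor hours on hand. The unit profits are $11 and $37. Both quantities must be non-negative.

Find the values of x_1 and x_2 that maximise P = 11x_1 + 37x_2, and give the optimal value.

x_1 = 10, x_2 = 2, maximum P = 184

Extreme points and P = 11x_1 + 37x_2:
  (0, 0) → P = 0
  (0, 34/7) → P = 1258/7
  (34/3, 0) → P = 374/3
  (10, 2) → P = 184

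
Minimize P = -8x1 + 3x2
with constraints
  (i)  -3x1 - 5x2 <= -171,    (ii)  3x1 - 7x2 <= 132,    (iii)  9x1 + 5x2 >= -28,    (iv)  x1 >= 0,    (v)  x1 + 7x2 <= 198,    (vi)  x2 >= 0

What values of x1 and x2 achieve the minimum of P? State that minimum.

Extreme points and P = -8x1 + 3x2:
  (619/12, 13/4) → P = -4835/12
  (207/16, 423/16) → P = -387/16
  (165/2, 33/2) → P = -1221/2

At the optimal vertex, 3x1 - 7x2 = 132 and x1 + 7x2 = 198.
Solving simultaneously gives x1 = 165/2, x2 = 33/2.

x1 = 165/2, x2 = 33/2, minimum P = -1221/2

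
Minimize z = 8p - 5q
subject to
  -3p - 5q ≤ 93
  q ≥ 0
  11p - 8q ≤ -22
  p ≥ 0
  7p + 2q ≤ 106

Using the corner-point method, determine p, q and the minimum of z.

p = 0, q = 53, minimum z = -265

At the optimal vertex, p = 0 and 7p + 2q = 106.
Solving simultaneously gives p = 0, q = 53.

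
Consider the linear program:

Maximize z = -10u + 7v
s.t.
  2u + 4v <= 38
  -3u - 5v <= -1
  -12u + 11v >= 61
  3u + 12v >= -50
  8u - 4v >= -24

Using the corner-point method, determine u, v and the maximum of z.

Corner points and z = -10u + 7v:
  (87/35, 289/35) → z = 1153/35
  (7/5, 44/5) → z = 238/5
  (-1/2, 5) → z = 40

u = 7/5, v = 44/5, maximum z = 238/5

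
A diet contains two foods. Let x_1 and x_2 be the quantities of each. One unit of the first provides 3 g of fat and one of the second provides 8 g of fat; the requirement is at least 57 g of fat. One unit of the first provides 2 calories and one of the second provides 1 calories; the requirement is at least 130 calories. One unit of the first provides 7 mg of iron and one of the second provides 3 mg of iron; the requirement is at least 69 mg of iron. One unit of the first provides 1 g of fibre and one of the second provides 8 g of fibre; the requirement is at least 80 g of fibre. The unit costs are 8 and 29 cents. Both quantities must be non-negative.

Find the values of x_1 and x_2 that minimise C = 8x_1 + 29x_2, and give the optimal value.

x_1 = 64, x_2 = 2, minimum C = 570

Extreme points and C = 8x_1 + 29x_2:
  (0, 130) → C = 3770
  (80, 0) → C = 640
  (64, 2) → C = 570
The feasible region is unbounded (it extends along (0, 1), (1, 0)), but C strictly increases along every unbounded feasible direction, so there is no improving ray and the minimum is attained at a vertex.

The optimum lies where 2x_1 + x_2 = 130 and x_1 + 8x_2 = 80.
Solving simultaneously gives x_1 = 64, x_2 = 2.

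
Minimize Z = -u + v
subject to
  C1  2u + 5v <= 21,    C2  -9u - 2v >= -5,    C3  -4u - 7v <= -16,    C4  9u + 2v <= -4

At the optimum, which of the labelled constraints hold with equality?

Corner points and Z = -u + v:
  (-67/6, 26/3) → Z = 119/6
  (-62/41, 197/41) → Z = 259/41
  (-12/11, 32/11) → Z = 4

The minimum is at (-12/11, 32/11). Substituting into each constraint, equality holds for C3 and C4; the remaining constraints have slack.

C3 and C4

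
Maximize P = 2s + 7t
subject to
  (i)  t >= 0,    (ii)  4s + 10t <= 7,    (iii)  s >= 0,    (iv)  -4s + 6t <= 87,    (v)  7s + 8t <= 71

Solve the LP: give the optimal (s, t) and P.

Feasible corners and P = 2s + 7t:
  (7/4, 0) → P = 7/2
  (0, 0) → P = 0
  (0, 7/10) → P = 49/10

s = 0, t = 7/10, maximum P = 49/10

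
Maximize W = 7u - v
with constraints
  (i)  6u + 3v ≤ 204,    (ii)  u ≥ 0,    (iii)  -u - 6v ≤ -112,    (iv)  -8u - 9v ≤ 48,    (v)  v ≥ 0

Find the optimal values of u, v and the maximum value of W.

Vertices and W = 7u - v:
  (0, 68) → W = -68
  (296/11, 156/11) → W = 1916/11
  (0, 56/3) → W = -56/3

The optimum lies where 6u + 3v = 204 and -u - 6v = -112.
Solving simultaneously gives u = 296/11, v = 156/11.

u = 296/11, v = 156/11, maximum W = 1916/11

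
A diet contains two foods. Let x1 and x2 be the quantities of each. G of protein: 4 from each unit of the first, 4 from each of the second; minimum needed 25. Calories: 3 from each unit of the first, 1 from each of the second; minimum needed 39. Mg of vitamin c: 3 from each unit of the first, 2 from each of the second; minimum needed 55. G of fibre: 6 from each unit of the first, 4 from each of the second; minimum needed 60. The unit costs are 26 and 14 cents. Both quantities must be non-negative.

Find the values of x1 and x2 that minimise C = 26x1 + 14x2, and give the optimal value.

x1 = 23/3, x2 = 16, minimum C = 1270/3

Vertices and C = 26x1 + 14x2:
  (0, 39) → C = 546
  (55/3, 0) → C = 1430/3
  (23/3, 16) → C = 1270/3
The feasible region is unbounded (it extends along (0, 1), (1, 0)), but C strictly increases along every unbounded feasible direction, so there is no improving ray and the minimum is attained at a vertex.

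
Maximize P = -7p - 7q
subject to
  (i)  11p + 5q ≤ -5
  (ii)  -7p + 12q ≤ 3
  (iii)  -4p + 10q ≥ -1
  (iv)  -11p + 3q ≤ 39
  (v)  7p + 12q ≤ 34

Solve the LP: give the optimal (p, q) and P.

p = -21/11, q = -19/22, maximum P = 427/22

Corner points and P = -7p - 7q:
  (-75/167, -2/167) → P = 539/167
  (-9/26, -31/130) → P = 266/65
  (-21/11, -19/22) → P = 427/22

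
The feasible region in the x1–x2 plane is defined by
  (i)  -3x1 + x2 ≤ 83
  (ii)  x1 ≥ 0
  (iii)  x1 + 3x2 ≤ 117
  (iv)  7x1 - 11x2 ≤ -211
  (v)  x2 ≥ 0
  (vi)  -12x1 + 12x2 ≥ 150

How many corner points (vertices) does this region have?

Of the 15 pairwise boundary intersections, those satisfying every inequality are:
  (0, 39)
  (0, 211/11)
  (159/8, 259/8)
  (147/8, 247/8)

4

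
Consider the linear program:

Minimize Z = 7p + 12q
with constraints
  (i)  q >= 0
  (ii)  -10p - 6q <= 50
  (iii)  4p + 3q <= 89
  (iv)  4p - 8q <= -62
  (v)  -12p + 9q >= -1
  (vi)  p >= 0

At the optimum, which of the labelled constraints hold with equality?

(iv) and (vi)

Vertices and Z = 7p + 12q:
  (67/6, 133/9) → Z = 511/2
  (0, 89/3) → Z = 356
  (283/30, 187/15) → Z = 6469/30
  (0, 31/4) → Z = 93

The minimum is at (0, 31/4). Substituting into each constraint, equality holds for (iv) and (vi); the remaining constraints have slack.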